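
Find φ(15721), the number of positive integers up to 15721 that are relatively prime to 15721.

Factor: 15721 = 79 · 199.
φ(15721) = (79−1) · (199−1) = 78 · 198 = 15444.

15444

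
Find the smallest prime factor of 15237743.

15237743 is odd.
Digit sum 32, not divisible by 3.
Ends in 3: not divisible by 5.
7: 15237743 = 7·2176820 + 3
11: 15237743 = 11·1385249 + 4
13: 15237743 = 13·1172134 + 1
17: 15237743 = 17·896337 + 14
19: 15237743 = 19·801986 + 9
23: 15237743 = 23·662510 + 13
29: 15237743 = 29·525439 + 12
31: 15237743 = 31·491540 + 3
37: 15237743 = 37·411830 + 33
41: 15237743 = 41·371652 + 11
43: 15237743 = 43·354366 + 5
47: 15237743 = 47·324207 + 14
53: 15237743 = 53·287504 + 31
59: 15237743 = 59·258266 + 49
61: 15237743 = 61·249799 + 4
67: 15237743 = 67·227429

67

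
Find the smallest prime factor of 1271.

31

1271 is odd.
Digit sum 11, not divisible by 3.
Ends in 1: not divisible by 5.
7: 1271 = 7·181 + 4
11: 1271 = 11·115 + 6
13: 1271 = 13·97 + 10
17: 1271 = 17·74 + 13
19: 1271 = 19·66 + 17
23: 1271 = 23·55 + 6
29: 1271 = 29·43 + 24
31: 1271 = 31·41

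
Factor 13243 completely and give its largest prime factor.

13243 = 17 · 779
779 = 19 · 41
41 is prime.
So 13243 = 17 · 19 · 41; the largest prime factor is 41.

41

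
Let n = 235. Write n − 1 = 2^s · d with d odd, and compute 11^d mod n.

235 − 1 = 234 = 2^1 · 117, so d = 117.
11^1 ≡ 11 (mod 235)
11^2 ≡ 11^2 = 121 ≡ 121 (mod 235)
11^4 ≡ 121^2 = 14641 ≡ 71 (mod 235)
11^8 ≡ 71^2 = 5041 ≡ 106 (mod 235)
11^16 ≡ 106^2 = 11236 ≡ 191 (mod 235)
11^32 ≡ 191^2 = 36481 ≡ 56 (mod 235)
11^64 ≡ 56^2 = 3136 ≡ 81 (mod 235)
117 = 64 + 32 + 16 + 4 + 1 in binary powers of 2.
So 11^117 ≡ 81 · 56 · 191 · 71 · 11 ≡ 161 (mod 235).
Squaring chain: 161; never reaches −1, so base 11 is a Miller–Rabin witness that 235 is composite.

161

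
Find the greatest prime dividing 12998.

97

12998 = 2 · 6499
6499 = 67 · 97
97 is prime.
So 12998 = 2 · 67 · 97; the largest prime factor is 97.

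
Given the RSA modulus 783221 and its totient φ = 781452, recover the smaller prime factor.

883

φ(n) = (p−1)(q−1) = n − (p+q) + 1, so p + q = 783221 − 781452 + 1 = 1770.
p and q are the roots of t² − 1770t + 783221 = 0.
Discriminant: 1770² − 4·783221 = 3132900 − 3132884 = 16; √16 = 4.
q = (1770 − 4)/2 = 883, p = (1770 + 4)/2 = 887.
Check: 883 · 887 = 783221.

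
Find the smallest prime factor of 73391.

73391 is odd.
Digit sum 23, not divisible by 3.
Ends in 1: not divisible by 5.
7: 73391 = 7·10484 + 3
11: 73391 = 11·6671 + 10
13: 73391 = 13·5645 + 6
17: 73391 = 17·4317 + 2
19: 73391 = 19·3862 + 13
23: 73391 = 23·3190 + 21
29: 73391 = 29·2530 + 21
31: 73391 = 31·2367 + 14
37: 73391 = 37·1983 + 20
41: 73391 = 41·1790 + 1
43: 73391 = 43·1706 + 33
47: 73391 = 47·1561 + 24
53: 73391 = 53·1384 + 39
59: 73391 = 59·1243 + 54
61: 73391 = 61·1203 + 8
67: 73391 = 67·1095 + 26
71: 73391 = 71·1033 + 48
73: 73391 = 73·1005 + 26
79: 73391 = 79·929

79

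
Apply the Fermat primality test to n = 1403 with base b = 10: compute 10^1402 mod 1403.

10^1 ≡ 10 (mod 1403)
10^2 ≡ 10^2 = 100 ≡ 100 (mod 1403)
10^4 ≡ 100^2 = 10000 ≡ 179 (mod 1403)
10^8 ≡ 179^2 = 32041 ≡ 1175 (mod 1403)
10^16 ≡ 1175^2 = 1380625 ≡ 73 (mod 1403)
10^32 ≡ 73^2 = 5329 ≡ 1120 (mod 1403)
10^64 ≡ 1120^2 = 1254400 ≡ 118 (mod 1403)
10^128 ≡ 118^2 = 13924 ≡ 1297 (mod 1403)
10^256 ≡ 1297^2 = 1682209 ≡ 12 (mod 1403)
10^512 ≡ 12^2 = 144 ≡ 144 (mod 1403)
10^1024 ≡ 144^2 = 20736 ≡ 1094 (mod 1403)
1402 = 1024 + 256 + 64 + 32 + 16 + 8 + 2 in binary powers of 2.
So 10^1402 ≡ 1094 · 12 · 118 · 1120 · 73 · 1175 · 100 ≡ 1361 (mod 1403).
Since 1361 ≠ 1, base 10 is a Fermat witness: 1403 is composite.

1361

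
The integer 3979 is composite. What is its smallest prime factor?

3979 is odd.
Digit sum 28, not divisible by 3.
Ends in 9: not divisible by 5.
7: 3979 = 7·568 + 3
11: 3979 = 11·361 + 8
13: 3979 = 13·306 + 1
17: 3979 = 17·234 + 1
19: 3979 = 19·209 + 8
23: 3979 = 23·173

23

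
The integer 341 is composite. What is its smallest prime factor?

11

341 is odd.
Digit sum 8, not divisible by 3.
Ends in 1: not divisible by 5.
7: 341 = 7·48 + 5
11: 341 = 11·31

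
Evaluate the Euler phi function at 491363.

471744

Factor: 491363 = 53 · 73 · 127.
φ(491363) = (53−1) · (73−1) · (127−1) = 52 · 72 · 126 = 471744.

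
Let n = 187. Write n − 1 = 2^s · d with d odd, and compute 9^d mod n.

25

187 − 1 = 186 = 2^1 · 93, so d = 93.
9^1 ≡ 9 (mod 187)
9^2 ≡ 9^2 = 81 ≡ 81 (mod 187)
9^4 ≡ 81^2 = 6561 ≡ 16 (mod 187)
9^8 ≡ 16^2 = 256 ≡ 69 (mod 187)
9^16 ≡ 69^2 = 4761 ≡ 86 (mod 187)
9^32 ≡ 86^2 = 7396 ≡ 103 (mod 187)
9^64 ≡ 103^2 = 10609 ≡ 137 (mod 187)
93 = 64 + 16 + 8 + 4 + 1 in binary powers of 2.
So 9^93 ≡ 137 · 86 · 69 · 16 · 9 ≡ 25 (mod 187).
Squaring chain: 25; never reaches −1, so base 9 is a Miller–Rabin witness that 187 is composite.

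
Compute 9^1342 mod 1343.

888

9^1 ≡ 9 (mod 1343)
9^2 ≡ 9^2 = 81 ≡ 81 (mod 1343)
9^4 ≡ 81^2 = 6561 ≡ 1189 (mod 1343)
9^8 ≡ 1189^2 = 1413721 ≡ 885 (mod 1343)
9^16 ≡ 885^2 = 783225 ≡ 256 (mod 1343)
9^32 ≡ 256^2 = 65536 ≡ 1072 (mod 1343)
9^64 ≡ 1072^2 = 1149184 ≡ 919 (mod 1343)
9^128 ≡ 919^2 = 844561 ≡ 1157 (mod 1343)
9^256 ≡ 1157^2 = 1338649 ≡ 1021 (mod 1343)
9^512 ≡ 1021^2 = 1042441 ≡ 273 (mod 1343)
9^1024 ≡ 273^2 = 74529 ≡ 664 (mod 1343)
1342 = 1024 + 256 + 32 + 16 + 8 + 4 + 2 in binary powers of 2.
So 9^1342 ≡ 664 · 1021 · 1072 · 256 · 885 · 1189 · 81 ≡ 888 (mod 1343).
Since 888 ≠ 1, base 9 is a Fermat witness: 1343 is composite.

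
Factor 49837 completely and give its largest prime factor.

49837 = 19 · 2623
2623 = 43 · 61
61 is prime.
So 49837 = 19 · 43 · 61; the largest prime factor is 61.

61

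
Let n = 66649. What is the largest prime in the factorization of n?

83

66649 = 11 · 6059
6059 = 73 · 83
83 is prime.
So 66649 = 11 · 73 · 83; the largest prime factor is 83.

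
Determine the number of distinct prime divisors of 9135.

9135 = 3^2 · 1015
1015 = 5 · 203
203 = 7 · 29
9135 = 3^2 · 5 · 7 · 29, which has 4 distinct prime factors.

4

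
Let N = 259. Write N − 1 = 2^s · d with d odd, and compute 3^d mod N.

259 − 1 = 258 = 2^1 · 129, so d = 129.
3^1 ≡ 3 (mod 259)
3^2 ≡ 3^2 = 9 ≡ 9 (mod 259)
3^4 ≡ 9^2 = 81 ≡ 81 (mod 259)
3^8 ≡ 81^2 = 6561 ≡ 86 (mod 259)
3^16 ≡ 86^2 = 7396 ≡ 144 (mod 259)
3^32 ≡ 144^2 = 20736 ≡ 16 (mod 259)
3^64 ≡ 16^2 = 256 ≡ 256 (mod 259)
3^128 ≡ 256^2 = 65536 ≡ 9 (mod 259)
129 = 128 + 1 in binary powers of 2.
So 3^129 ≡ 9 · 3 ≡ 27 (mod 259).
Squaring chain: 27; never reaches −1, so base 3 is a Miller–Rabin witness that 259 is composite.

27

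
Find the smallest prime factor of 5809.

37

5809 is odd.
Digit sum 22, not divisible by 3.
Ends in 9: not divisible by 5.
7: 5809 = 7·829 + 6
11: 5809 = 11·528 + 1
13: 5809 = 13·446 + 11
17: 5809 = 17·341 + 12
19: 5809 = 19·305 + 14
23: 5809 = 23·252 + 13
29: 5809 = 29·200 + 9
31: 5809 = 31·187 + 12
37: 5809 = 37·157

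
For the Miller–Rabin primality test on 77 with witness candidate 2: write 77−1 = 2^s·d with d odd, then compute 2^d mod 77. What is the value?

72

77 − 1 = 76 = 2^2 · 19, so d = 19.
2^1 ≡ 2 (mod 77)
2^2 ≡ 2^2 = 4 ≡ 4 (mod 77)
2^4 ≡ 4^2 = 16 ≡ 16 (mod 77)
2^8 ≡ 16^2 = 256 ≡ 25 (mod 77)
2^16 ≡ 25^2 = 625 ≡ 9 (mod 77)
19 = 16 + 2 + 1 in binary powers of 2.
So 2^19 ≡ 9 · 4 · 2 ≡ 72 (mod 77).
Squaring chain: 72 → 25; never reaches −1, so base 2 is a Miller–Rabin witness that 77 is composite.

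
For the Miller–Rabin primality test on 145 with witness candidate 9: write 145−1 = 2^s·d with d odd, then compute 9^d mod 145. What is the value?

64

145 − 1 = 144 = 2^4 · 9, so d = 9.
9^1 ≡ 9 (mod 145)
9^2 ≡ 9^2 = 81 ≡ 81 (mod 145)
9^4 ≡ 81^2 = 6561 ≡ 36 (mod 145)
9^8 ≡ 36^2 = 1296 ≡ 136 (mod 145)
9 = 8 + 1 in binary powers of 2.
So 9^9 ≡ 136 · 9 ≡ 64 (mod 145).
Squaring chain: 64 → 36 → 136 → 81; never reaches −1, so base 9 is a Miller–Rabin witness that 145 is composite.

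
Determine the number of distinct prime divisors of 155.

155 = 5 · 31
155 = 5 · 31, which has 2 distinct prime factors.

2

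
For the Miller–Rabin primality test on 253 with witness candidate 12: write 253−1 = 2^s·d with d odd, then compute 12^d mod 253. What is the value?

100

253 − 1 = 252 = 2^2 · 63, so d = 63.
12^1 ≡ 12 (mod 253)
12^2 ≡ 12^2 = 144 ≡ 144 (mod 253)
12^4 ≡ 144^2 = 20736 ≡ 243 (mod 253)
12^8 ≡ 243^2 = 59049 ≡ 100 (mod 253)
12^16 ≡ 100^2 = 10000 ≡ 133 (mod 253)
12^32 ≡ 133^2 = 17689 ≡ 232 (mod 253)
63 = 32 + 16 + 8 + 4 + 2 + 1 in binary powers of 2.
So 12^63 ≡ 232 · 133 · 100 · 243 · 144 · 12 ≡ 100 (mod 253).
Squaring chain: 100 → 133; never reaches −1, so base 12 is a Miller–Rabin witness that 253 is composite.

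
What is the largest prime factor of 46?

23

46 = 2 · 23
23 is prime.
So 46 = 2 · 23; the largest prime factor is 23.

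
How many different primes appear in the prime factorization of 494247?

5

494247 = 3 · 164749
164749 = 13 · 12673
12673 = 19 · 667
667 = 23 · 29
494247 = 3 · 13 · 19 · 23 · 29, which has 5 distinct prime factors.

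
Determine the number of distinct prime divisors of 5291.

3

5291 = 11 · 481
481 = 13 · 37
5291 = 11 · 13 · 37, which has 3 distinct prime factors.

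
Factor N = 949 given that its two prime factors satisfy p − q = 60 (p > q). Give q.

Since p = q + 60, we have 949 = q(q + 60), so q² + 60q − 949 = 0.
Discriminant: 60² + 4·949 = 3600 + 3796 = 7396; √7396 = 86.
q = (−60 + 86)/2 = 13, and p = q + 60 = 73.
Check: 13 · 73 = 949.

13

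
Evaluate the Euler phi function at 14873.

14628

Factor: 14873 = 107 · 139.
φ(14873) = (107−1) · (139−1) = 106 · 138 = 14628.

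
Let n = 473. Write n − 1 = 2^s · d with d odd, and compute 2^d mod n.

473 − 1 = 472 = 2^3 · 59, so d = 59.
2^1 ≡ 2 (mod 473)
2^2 ≡ 2^2 = 4 ≡ 4 (mod 473)
2^4 ≡ 4^2 = 16 ≡ 16 (mod 473)
2^8 ≡ 16^2 = 256 ≡ 256 (mod 473)
2^16 ≡ 256^2 = 65536 ≡ 262 (mod 473)
2^32 ≡ 262^2 = 68644 ≡ 59 (mod 473)
59 = 32 + 16 + 8 + 2 + 1 in binary powers of 2.
So 2^59 ≡ 59 · 262 · 256 · 4 · 2 ≡ 94 (mod 473).
Squaring chain: 94 → 322 → 97; never reaches −1, so base 2 is a Miller–Rabin witness that 473 is composite.

94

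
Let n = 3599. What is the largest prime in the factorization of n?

3599 = 59 · 61
61 is prime.
So 3599 = 59 · 61; the largest prime factor is 61.

61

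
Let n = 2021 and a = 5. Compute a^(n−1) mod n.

883

5^1 ≡ 5 (mod 2021)
5^2 ≡ 5^2 = 25 ≡ 25 (mod 2021)
5^4 ≡ 25^2 = 625 ≡ 625 (mod 2021)
5^8 ≡ 625^2 = 390625 ≡ 572 (mod 2021)
5^16 ≡ 572^2 = 327184 ≡ 1803 (mod 2021)
5^32 ≡ 1803^2 = 3250809 ≡ 1041 (mod 2021)
5^64 ≡ 1041^2 = 1083681 ≡ 425 (mod 2021)
5^128 ≡ 425^2 = 180625 ≡ 756 (mod 2021)
5^256 ≡ 756^2 = 571536 ≡ 1614 (mod 2021)
5^512 ≡ 1614^2 = 2604996 ≡ 1948 (mod 2021)
5^1024 ≡ 1948^2 = 3794704 ≡ 1287 (mod 2021)
2020 = 1024 + 512 + 256 + 128 + 64 + 32 + 4 in binary powers of 2.
So 5^2020 ≡ 1287 · 1948 · 1614 · 756 · 425 · 1041 · 625 ≡ 883 (mod 2021).
Since 883 ≠ 1, base 5 is a Fermat witness: 2021 is composite.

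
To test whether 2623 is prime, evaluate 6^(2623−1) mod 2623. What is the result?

2237

6^1 ≡ 6 (mod 2623)
6^2 ≡ 6^2 = 36 ≡ 36 (mod 2623)
6^4 ≡ 36^2 = 1296 ≡ 1296 (mod 2623)
6^8 ≡ 1296^2 = 1679616 ≡ 896 (mod 2623)
6^16 ≡ 896^2 = 802816 ≡ 178 (mod 2623)
6^32 ≡ 178^2 = 31684 ≡ 208 (mod 2623)
6^64 ≡ 208^2 = 43264 ≡ 1296 (mod 2623)
6^128 ≡ 1296^2 = 1679616 ≡ 896 (mod 2623)
6^256 ≡ 896^2 = 802816 ≡ 178 (mod 2623)
6^512 ≡ 178^2 = 31684 ≡ 208 (mod 2623)
6^1024 ≡ 208^2 = 43264 ≡ 1296 (mod 2623)
6^2048 ≡ 1296^2 = 1679616 ≡ 896 (mod 2623)
2622 = 2048 + 512 + 32 + 16 + 8 + 4 + 2 in binary powers of 2.
So 6^2622 ≡ 896 · 208 · 208 · 178 · 896 · 1296 · 36 ≡ 2237 (mod 2623).
Since 2237 ≠ 1, base 6 is a Fermat witness: 2623 is composite.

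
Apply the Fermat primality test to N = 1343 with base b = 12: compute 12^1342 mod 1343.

168

12^1 ≡ 12 (mod 1343)
12^2 ≡ 12^2 = 144 ≡ 144 (mod 1343)
12^4 ≡ 144^2 = 20736 ≡ 591 (mod 1343)
12^8 ≡ 591^2 = 349281 ≡ 101 (mod 1343)
12^16 ≡ 101^2 = 10201 ≡ 800 (mod 1343)
12^32 ≡ 800^2 = 640000 ≡ 732 (mod 1343)
12^64 ≡ 732^2 = 535824 ≡ 1310 (mod 1343)
12^128 ≡ 1310^2 = 1716100 ≡ 1089 (mod 1343)
12^256 ≡ 1089^2 = 1185921 ≡ 52 (mod 1343)
12^512 ≡ 52^2 = 2704 ≡ 18 (mod 1343)
12^1024 ≡ 18^2 = 324 ≡ 324 (mod 1343)
1342 = 1024 + 256 + 32 + 16 + 8 + 4 + 2 in binary powers of 2.
So 12^1342 ≡ 324 · 52 · 732 · 800 · 101 · 591 · 144 ≡ 168 (mod 1343).
Since 168 ≠ 1, base 12 is a Fermat witness: 1343 is composite.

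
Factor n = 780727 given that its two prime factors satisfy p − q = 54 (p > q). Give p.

Since p = q + 54, we have 780727 = q(q + 54), so q² + 54q − 780727 = 0.
Discriminant: 54² + 4·780727 = 2916 + 3122908 = 3125824; √3125824 = 1768.
q = (−54 + 1768)/2 = 857, and p = q + 54 = 911.
Check: 857 · 911 = 780727.

911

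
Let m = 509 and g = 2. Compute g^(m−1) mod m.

2^1 ≡ 2 (mod 509)
2^2 ≡ 2^2 = 4 ≡ 4 (mod 509)
2^4 ≡ 4^2 = 16 ≡ 16 (mod 509)
2^8 ≡ 16^2 = 256 ≡ 256 (mod 509)
2^16 ≡ 256^2 = 65536 ≡ 384 (mod 509)
2^32 ≡ 384^2 = 147456 ≡ 355 (mod 509)
2^64 ≡ 355^2 = 126025 ≡ 302 (mod 509)
2^128 ≡ 302^2 = 91204 ≡ 93 (mod 509)
2^256 ≡ 93^2 = 8649 ≡ 505 (mod 509)
508 = 256 + 128 + 64 + 32 + 16 + 8 + 4 in binary powers of 2.
So 2^508 ≡ 505 · 93 · 302 · 355 · 384 · 256 · 16 ≡ 1 (mod 509).
Since the result is 1, base 2 gives no evidence that 509 is composite.

1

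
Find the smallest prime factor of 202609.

11

202609 is odd.
Digit sum 19, not divisible by 3.
Ends in 9: not divisible by 5.
7: 202609 = 7·28944 + 1
11: 202609 = 11·18419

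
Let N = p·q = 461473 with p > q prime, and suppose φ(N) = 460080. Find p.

853

φ(n) = (p−1)(q−1) = n − (p+q) + 1, so p + q = 461473 − 460080 + 1 = 1394.
p and q are the roots of t² − 1394t + 461473 = 0.
Discriminant: 1394² − 4·461473 = 1943236 − 1845892 = 97344; √97344 = 312.
q = (1394 − 312)/2 = 541, p = (1394 + 312)/2 = 853.
Check: 541 · 853 = 461473.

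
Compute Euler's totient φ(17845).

13776

Factor: 17845 = 5 · 43 · 83.
φ(17845) = (5−1) · (43−1) · (83−1) = 4 · 42 · 82 = 13776.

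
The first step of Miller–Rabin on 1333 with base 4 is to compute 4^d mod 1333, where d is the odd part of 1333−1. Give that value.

901

1333 − 1 = 1332 = 2^2 · 333, so d = 333.
4^1 ≡ 4 (mod 1333)
4^2 ≡ 4^2 = 16 ≡ 16 (mod 1333)
4^4 ≡ 16^2 = 256 ≡ 256 (mod 1333)
4^8 ≡ 256^2 = 65536 ≡ 219 (mod 1333)
4^16 ≡ 219^2 = 47961 ≡ 1306 (mod 1333)
4^32 ≡ 1306^2 = 1705636 ≡ 729 (mod 1333)
4^64 ≡ 729^2 = 531441 ≡ 907 (mod 1333)
4^128 ≡ 907^2 = 822649 ≡ 188 (mod 1333)
4^256 ≡ 188^2 = 35344 ≡ 686 (mod 1333)
333 = 256 + 64 + 8 + 4 + 1 in binary powers of 2.
So 4^333 ≡ 686 · 907 · 219 · 256 · 4 ≡ 901 (mod 1333).
Squaring chain: 901 → 4; never reaches −1, so base 4 is a Miller–Rabin witness that 1333 is composite.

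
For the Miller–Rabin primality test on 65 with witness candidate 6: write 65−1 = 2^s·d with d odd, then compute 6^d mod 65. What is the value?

6

65 − 1 = 64 = 2^6 · 1, so d = 1.
6^1 ≡ 6 (mod 65)
1 = 1 in binary powers of 2.
So 6^1 ≡ 6 ≡ 6 (mod 65).
Squaring chain: 6 → 36 → 61 → 16 → 61 → 16; never reaches −1, so base 6 is a Miller–Rabin witness that 65 is composite.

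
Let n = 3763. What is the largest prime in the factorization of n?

3763 = 53 · 71
71 is prime.
So 3763 = 53 · 71; the largest prime factor is 71.

71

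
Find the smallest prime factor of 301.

7

301 is odd.
Digit sum 4, not divisible by 3.
Ends in 1: not divisible by 5.
7: 301 = 7·43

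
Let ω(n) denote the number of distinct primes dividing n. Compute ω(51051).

51051 = 3 · 17017
17017 = 7 · 2431
2431 = 11 · 221
221 = 13 · 17
51051 = 3 · 7 · 11 · 13 · 17, which has 5 distinct prime factors.

5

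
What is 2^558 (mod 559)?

2^1 ≡ 2 (mod 559)
2^2 ≡ 2^2 = 4 ≡ 4 (mod 559)
2^4 ≡ 4^2 = 16 ≡ 16 (mod 559)
2^8 ≡ 16^2 = 256 ≡ 256 (mod 559)
2^16 ≡ 256^2 = 65536 ≡ 133 (mod 559)
2^32 ≡ 133^2 = 17689 ≡ 360 (mod 559)
2^64 ≡ 360^2 = 129600 ≡ 471 (mod 559)
2^128 ≡ 471^2 = 221841 ≡ 477 (mod 559)
2^256 ≡ 477^2 = 227529 ≡ 16 (mod 559)
2^512 ≡ 16^2 = 256 ≡ 256 (mod 559)
558 = 512 + 32 + 8 + 4 + 2 in binary powers of 2.
So 2^558 ≡ 256 · 360 · 256 · 16 · 4 ≡ 441 (mod 559).
Since 441 ≠ 1, base 2 is a Fermat witness: 559 is composite.

441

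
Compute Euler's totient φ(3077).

Factor: 3077 = 17 · 181.
φ(3077) = (17−1) · (181−1) = 16 · 180 = 2880.

2880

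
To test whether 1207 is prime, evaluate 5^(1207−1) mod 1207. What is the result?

5^1 ≡ 5 (mod 1207)
5^2 ≡ 5^2 = 25 ≡ 25 (mod 1207)
5^4 ≡ 25^2 = 625 ≡ 625 (mod 1207)
5^8 ≡ 625^2 = 390625 ≡ 764 (mod 1207)
5^16 ≡ 764^2 = 583696 ≡ 715 (mod 1207)
5^32 ≡ 715^2 = 511225 ≡ 664 (mod 1207)
5^64 ≡ 664^2 = 440896 ≡ 341 (mod 1207)
5^128 ≡ 341^2 = 116281 ≡ 409 (mod 1207)
5^256 ≡ 409^2 = 167281 ≡ 715 (mod 1207)
5^512 ≡ 715^2 = 511225 ≡ 664 (mod 1207)
5^1024 ≡ 664^2 = 440896 ≡ 341 (mod 1207)
1206 = 1024 + 128 + 32 + 16 + 4 + 2 in binary powers of 2.
So 5^1206 ≡ 341 · 409 · 664 · 715 · 625 · 25 ≡ 1141 (mod 1207).
Since 1141 ≠ 1, base 5 is a Fermat witness: 1207 is composite.

1141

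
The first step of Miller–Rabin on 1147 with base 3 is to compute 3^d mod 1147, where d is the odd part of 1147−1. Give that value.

1147 − 1 = 1146 = 2^1 · 573, so d = 573.
3^1 ≡ 3 (mod 1147)
3^2 ≡ 3^2 = 9 ≡ 9 (mod 1147)
3^4 ≡ 9^2 = 81 ≡ 81 (mod 1147)
3^8 ≡ 81^2 = 6561 ≡ 826 (mod 1147)
3^16 ≡ 826^2 = 682276 ≡ 958 (mod 1147)
3^32 ≡ 958^2 = 917764 ≡ 164 (mod 1147)
3^64 ≡ 164^2 = 26896 ≡ 515 (mod 1147)
3^128 ≡ 515^2 = 265225 ≡ 268 (mod 1147)
3^256 ≡ 268^2 = 71824 ≡ 710 (mod 1147)
3^512 ≡ 710^2 = 504100 ≡ 567 (mod 1147)
573 = 512 + 32 + 16 + 8 + 4 + 1 in binary powers of 2.
So 3^573 ≡ 567 · 164 · 958 · 826 · 81 · 3 ≡ 492 (mod 1147).
Squaring chain: 492; never reaches −1, so base 3 is a Miller–Rabin witness that 1147 is composite.

492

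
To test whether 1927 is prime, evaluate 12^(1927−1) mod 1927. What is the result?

1840

12^1 ≡ 12 (mod 1927)
12^2 ≡ 12^2 = 144 ≡ 144 (mod 1927)
12^4 ≡ 144^2 = 20736 ≡ 1466 (mod 1927)
12^8 ≡ 1466^2 = 2149156 ≡ 551 (mod 1927)
12^16 ≡ 551^2 = 303601 ≡ 1062 (mod 1927)
12^32 ≡ 1062^2 = 1127844 ≡ 549 (mod 1927)
12^64 ≡ 549^2 = 301401 ≡ 789 (mod 1927)
12^128 ≡ 789^2 = 622521 ≡ 100 (mod 1927)
12^256 ≡ 100^2 = 10000 ≡ 365 (mod 1927)
12^512 ≡ 365^2 = 133225 ≡ 262 (mod 1927)
12^1024 ≡ 262^2 = 68644 ≡ 1199 (mod 1927)
1926 = 1024 + 512 + 256 + 128 + 4 + 2 in binary powers of 2.
So 12^1926 ≡ 1199 · 262 · 365 · 100 · 1466 · 144 ≡ 1840 (mod 1927).
Since 1840 ≠ 1, base 12 is a Fermat witness: 1927 is composite.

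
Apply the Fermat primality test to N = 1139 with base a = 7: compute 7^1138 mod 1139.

236

7^1 ≡ 7 (mod 1139)
7^2 ≡ 7^2 = 49 ≡ 49 (mod 1139)
7^4 ≡ 49^2 = 2401 ≡ 123 (mod 1139)
7^8 ≡ 123^2 = 15129 ≡ 322 (mod 1139)
7^16 ≡ 322^2 = 103684 ≡ 35 (mod 1139)
7^32 ≡ 35^2 = 1225 ≡ 86 (mod 1139)
7^64 ≡ 86^2 = 7396 ≡ 562 (mod 1139)
7^128 ≡ 562^2 = 315844 ≡ 341 (mod 1139)
7^256 ≡ 341^2 = 116281 ≡ 103 (mod 1139)
7^512 ≡ 103^2 = 10609 ≡ 358 (mod 1139)
7^1024 ≡ 358^2 = 128164 ≡ 596 (mod 1139)
1138 = 1024 + 64 + 32 + 16 + 2 in binary powers of 2.
So 7^1138 ≡ 596 · 562 · 86 · 35 · 49 ≡ 236 (mod 1139).
Since 236 ≠ 1, base 7 is a Fermat witness: 1139 is composite.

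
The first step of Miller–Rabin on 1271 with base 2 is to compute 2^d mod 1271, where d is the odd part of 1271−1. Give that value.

993

1271 − 1 = 1270 = 2^1 · 635, so d = 635.
2^1 ≡ 2 (mod 1271)
2^2 ≡ 2^2 = 4 ≡ 4 (mod 1271)
2^4 ≡ 4^2 = 16 ≡ 16 (mod 1271)
2^8 ≡ 16^2 = 256 ≡ 256 (mod 1271)
2^16 ≡ 256^2 = 65536 ≡ 715 (mod 1271)
2^32 ≡ 715^2 = 511225 ≡ 283 (mod 1271)
2^64 ≡ 283^2 = 80089 ≡ 16 (mod 1271)
2^128 ≡ 16^2 = 256 ≡ 256 (mod 1271)
2^256 ≡ 256^2 = 65536 ≡ 715 (mod 1271)
2^512 ≡ 715^2 = 511225 ≡ 283 (mod 1271)
635 = 512 + 64 + 32 + 16 + 8 + 2 + 1 in binary powers of 2.
So 2^635 ≡ 283 · 16 · 283 · 715 · 256 · 4 · 2 ≡ 993 (mod 1271).
Squaring chain: 993; never reaches −1, so base 2 is a Miller–Rabin witness that 1271 is composite.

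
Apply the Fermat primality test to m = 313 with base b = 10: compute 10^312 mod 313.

1

10^1 ≡ 10 (mod 313)
10^2 ≡ 10^2 = 100 ≡ 100 (mod 313)
10^4 ≡ 100^2 = 10000 ≡ 297 (mod 313)
10^8 ≡ 297^2 = 88209 ≡ 256 (mod 313)
10^16 ≡ 256^2 = 65536 ≡ 119 (mod 313)
10^32 ≡ 119^2 = 14161 ≡ 76 (mod 313)
10^64 ≡ 76^2 = 5776 ≡ 142 (mod 313)
10^128 ≡ 142^2 = 20164 ≡ 132 (mod 313)
10^256 ≡ 132^2 = 17424 ≡ 209 (mod 313)
312 = 256 + 32 + 16 + 8 in binary powers of 2.
So 10^312 ≡ 209 · 76 · 119 · 256 ≡ 1 (mod 313).
Since the result is 1, base 10 gives no evidence that 313 is composite.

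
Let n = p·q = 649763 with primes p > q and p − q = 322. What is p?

983

Since p = q + 322, we have 649763 = q(q + 322), so q² + 322q − 649763 = 0.
Discriminant: 322² + 4·649763 = 103684 + 2599052 = 2702736; √2702736 = 1644.
q = (−322 + 1644)/2 = 661, and p = q + 322 = 983.
Check: 661 · 983 = 649763.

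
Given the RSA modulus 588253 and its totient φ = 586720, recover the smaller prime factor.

761

φ(n) = (p−1)(q−1) = n − (p+q) + 1, so p + q = 588253 − 586720 + 1 = 1534.
p and q are the roots of t² − 1534t + 588253 = 0.
Discriminant: 1534² − 4·588253 = 2353156 − 2353012 = 144; √144 = 12.
q = (1534 − 12)/2 = 761, p = (1534 + 12)/2 = 773.
Check: 761 · 773 = 588253.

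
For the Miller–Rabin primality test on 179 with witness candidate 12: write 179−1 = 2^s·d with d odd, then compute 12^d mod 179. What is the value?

1

179 − 1 = 178 = 2^1 · 89, so d = 89.
12^1 ≡ 12 (mod 179)
12^2 ≡ 12^2 = 144 ≡ 144 (mod 179)
12^4 ≡ 144^2 = 20736 ≡ 151 (mod 179)
12^8 ≡ 151^2 = 22801 ≡ 68 (mod 179)
12^16 ≡ 68^2 = 4624 ≡ 149 (mod 179)
12^32 ≡ 149^2 = 22201 ≡ 5 (mod 179)
12^64 ≡ 5^2 = 25 ≡ 25 (mod 179)
89 = 64 + 16 + 8 + 1 in binary powers of 2.
So 12^89 ≡ 25 · 149 · 68 · 12 ≡ 1 (mod 179).
Since 12^d ≡ 1 (mod 179), base 12 does not prove 179 composite.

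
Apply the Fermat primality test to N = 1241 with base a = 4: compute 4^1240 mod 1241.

4^1 ≡ 4 (mod 1241)
4^2 ≡ 4^2 = 16 ≡ 16 (mod 1241)
4^4 ≡ 16^2 = 256 ≡ 256 (mod 1241)
4^8 ≡ 256^2 = 65536 ≡ 1004 (mod 1241)
4^16 ≡ 1004^2 = 1008016 ≡ 324 (mod 1241)
4^32 ≡ 324^2 = 104976 ≡ 732 (mod 1241)
4^64 ≡ 732^2 = 535824 ≡ 953 (mod 1241)
4^128 ≡ 953^2 = 908209 ≡ 1038 (mod 1241)
4^256 ≡ 1038^2 = 1077444 ≡ 256 (mod 1241)
4^512 ≡ 256^2 = 65536 ≡ 1004 (mod 1241)
4^1024 ≡ 1004^2 = 1008016 ≡ 324 (mod 1241)
1240 = 1024 + 128 + 64 + 16 + 8 in binary powers of 2.
So 4^1240 ≡ 324 · 1038 · 953 · 324 · 1004 ≡ 324 (mod 1241).
Since 324 ≠ 1, base 4 is a Fermat witness: 1241 is composite.

324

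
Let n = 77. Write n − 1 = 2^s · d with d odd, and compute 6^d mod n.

77 − 1 = 76 = 2^2 · 19, so d = 19.
6^1 ≡ 6 (mod 77)
6^2 ≡ 6^2 = 36 ≡ 36 (mod 77)
6^4 ≡ 36^2 = 1296 ≡ 64 (mod 77)
6^8 ≡ 64^2 = 4096 ≡ 15 (mod 77)
6^16 ≡ 15^2 = 225 ≡ 71 (mod 77)
19 = 16 + 2 + 1 in binary powers of 2.
So 6^19 ≡ 71 · 36 · 6 ≡ 13 (mod 77).
Squaring chain: 13 → 15; never reaches −1, so base 6 is a Miller–Rabin witness that 77 is composite.

13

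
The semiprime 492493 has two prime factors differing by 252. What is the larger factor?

Since p = q + 252, we have 492493 = q(q + 252), so q² + 252q − 492493 = 0.
Discriminant: 252² + 4·492493 = 63504 + 1969972 = 2033476; √2033476 = 1426.
q = (−252 + 1426)/2 = 587, and p = q + 252 = 839.
Check: 587 · 839 = 492493.

839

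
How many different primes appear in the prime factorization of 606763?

606763 = 23^2 · 1147
1147 = 31 · 37
606763 = 23^2 · 31 · 37, which has 3 distinct prime factors.

3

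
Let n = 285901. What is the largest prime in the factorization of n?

79

285901 = 7 · 40843
40843 = 11 · 3713
3713 = 47 · 79
79 is prime.
So 285901 = 7 · 11 · 47 · 79; the largest prime factor is 79.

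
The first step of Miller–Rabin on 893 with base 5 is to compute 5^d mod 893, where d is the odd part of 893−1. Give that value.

893 − 1 = 892 = 2^2 · 223, so d = 223.
5^1 ≡ 5 (mod 893)
5^2 ≡ 5^2 = 25 ≡ 25 (mod 893)
5^4 ≡ 25^2 = 625 ≡ 625 (mod 893)
5^8 ≡ 625^2 = 390625 ≡ 384 (mod 893)
5^16 ≡ 384^2 = 147456 ≡ 111 (mod 893)
5^32 ≡ 111^2 = 12321 ≡ 712 (mod 893)
5^64 ≡ 712^2 = 506944 ≡ 613 (mod 893)
5^128 ≡ 613^2 = 375769 ≡ 709 (mod 893)
223 = 128 + 64 + 16 + 8 + 4 + 2 + 1 in binary powers of 2.
So 5^223 ≡ 709 · 613 · 111 · 384 · 625 · 25 · 5 ≡ 453 (mod 893).
Squaring chain: 453 → 712; never reaches −1, so base 5 is a Miller–Rabin witness that 893 is composite.

453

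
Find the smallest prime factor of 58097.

13

58097 is odd.
Digit sum 29, not divisible by 3.
Ends in 7: not divisible by 5.
7: 58097 = 7·8299 + 4
11: 58097 = 11·5281 + 6
13: 58097 = 13·4469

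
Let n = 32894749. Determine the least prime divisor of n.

73

32894749 is odd.
Digit sum 46, not divisible by 3.
Ends in 9: not divisible by 5.
7: 32894749 = 7·4699249 + 6
11: 32894749 = 11·2990431 + 8
13: 32894749 = 13·2530365 + 4
17: 32894749 = 17·1934985 + 4
19: 32894749 = 19·1731302 + 11
23: 32894749 = 23·1430206 + 11
29: 32894749 = 29·1134301 + 20
31: 32894749 = 31·1061120 + 29
37: 32894749 = 37·889047 + 10
41: 32894749 = 41·802310 + 39
43: 32894749 = 43·764994 + 7
47: 32894749 = 47·699888 + 13
53: 32894749 = 53·620655 + 34
59: 32894749 = 59·557538 + 7
61: 32894749 = 61·539258 + 11
67: 32894749 = 67·490966 + 27
71: 32894749 = 71·463306 + 23
73: 32894749 = 73·450613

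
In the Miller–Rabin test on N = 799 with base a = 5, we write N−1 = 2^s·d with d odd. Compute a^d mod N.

415

799 − 1 = 798 = 2^1 · 399, so d = 399.
5^1 ≡ 5 (mod 799)
5^2 ≡ 5^2 = 25 ≡ 25 (mod 799)
5^4 ≡ 25^2 = 625 ≡ 625 (mod 799)
5^8 ≡ 625^2 = 390625 ≡ 713 (mod 799)
5^16 ≡ 713^2 = 508369 ≡ 205 (mod 799)
5^32 ≡ 205^2 = 42025 ≡ 477 (mod 799)
5^64 ≡ 477^2 = 227529 ≡ 613 (mod 799)
5^128 ≡ 613^2 = 375769 ≡ 239 (mod 799)
5^256 ≡ 239^2 = 57121 ≡ 392 (mod 799)
399 = 256 + 128 + 8 + 4 + 2 + 1 in binary powers of 2.
So 5^399 ≡ 392 · 239 · 713 · 625 · 25 · 5 ≡ 415 (mod 799).
Squaring chain: 415; never reaches −1, so base 5 is a Miller–Rabin witness that 799 is composite.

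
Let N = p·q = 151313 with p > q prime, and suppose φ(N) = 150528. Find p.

449

φ(n) = (p−1)(q−1) = n − (p+q) + 1, so p + q = 151313 − 150528 + 1 = 786.
p and q are the roots of t² − 786t + 151313 = 0.
Discriminant: 786² − 4·151313 = 617796 − 605252 = 12544; √12544 = 112.
q = (786 − 112)/2 = 337, p = (786 + 112)/2 = 449.
Check: 337 · 449 = 151313.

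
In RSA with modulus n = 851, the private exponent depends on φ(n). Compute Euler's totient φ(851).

792

Factor: 851 = 23 · 37.
φ(851) = (23−1) · (37−1) = 22 · 36 = 792.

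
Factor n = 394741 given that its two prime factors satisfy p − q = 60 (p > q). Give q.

599

Since p = q + 60, we have 394741 = q(q + 60), so q² + 60q − 394741 = 0.
Discriminant: 60² + 4·394741 = 3600 + 1578964 = 1582564; √1582564 = 1258.
q = (−60 + 1258)/2 = 599, and p = q + 60 = 659.
Check: 599 · 659 = 394741.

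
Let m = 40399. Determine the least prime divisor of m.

71

40399 is odd.
Digit sum 25, not divisible by 3.
Ends in 9: not divisible by 5.
7: 40399 = 7·5771 + 2
11: 40399 = 11·3672 + 7
13: 40399 = 13·3107 + 8
17: 40399 = 17·2376 + 7
19: 40399 = 19·2126 + 5
23: 40399 = 23·1756 + 11
29: 40399 = 29·1393 + 2
31: 40399 = 31·1303 + 6
37: 40399 = 37·1091 + 32
41: 40399 = 41·985 + 14
43: 40399 = 43·939 + 22
47: 40399 = 47·859 + 26
53: 40399 = 53·762 + 13
59: 40399 = 59·684 + 43
61: 40399 = 61·662 + 17
67: 40399 = 67·602 + 65
71: 40399 = 71·569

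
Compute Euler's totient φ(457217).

Factor: 457217 = 23 · 103 · 193.
φ(457217) = (23−1) · (103−1) · (193−1) = 22 · 102 · 192 = 430848.

430848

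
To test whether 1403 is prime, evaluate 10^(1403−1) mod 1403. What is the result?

1361

10^1 ≡ 10 (mod 1403)
10^2 ≡ 10^2 = 100 ≡ 100 (mod 1403)
10^4 ≡ 100^2 = 10000 ≡ 179 (mod 1403)
10^8 ≡ 179^2 = 32041 ≡ 1175 (mod 1403)
10^16 ≡ 1175^2 = 1380625 ≡ 73 (mod 1403)
10^32 ≡ 73^2 = 5329 ≡ 1120 (mod 1403)
10^64 ≡ 1120^2 = 1254400 ≡ 118 (mod 1403)
10^128 ≡ 118^2 = 13924 ≡ 1297 (mod 1403)
10^256 ≡ 1297^2 = 1682209 ≡ 12 (mod 1403)
10^512 ≡ 12^2 = 144 ≡ 144 (mod 1403)
10^1024 ≡ 144^2 = 20736 ≡ 1094 (mod 1403)
1402 = 1024 + 256 + 64 + 32 + 16 + 8 + 2 in binary powers of 2.
So 10^1402 ≡ 1094 · 12 · 118 · 1120 · 73 · 1175 · 100 ≡ 1361 (mod 1403).
Since 1361 ≠ 1, base 10 is a Fermat witness: 1403 is composite.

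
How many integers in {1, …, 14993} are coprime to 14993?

12880

Factor: 14993 = 11 · 29 · 47.
φ(14993) = (11−1) · (29−1) · (47−1) = 10 · 28 · 46 = 12880.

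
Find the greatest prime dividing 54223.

97

54223 = 13 · 4171
4171 = 43 · 97
97 is prime.
So 54223 = 13 · 43 · 97; the largest prime factor is 97.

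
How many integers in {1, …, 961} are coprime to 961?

930

Factor: 961 = 31^2.
φ(961) = 31^1·(31−1) = 930.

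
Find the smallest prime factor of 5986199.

59

5986199 is odd.
Digit sum 47, not divisible by 3.
Ends in 9: not divisible by 5.
7: 5986199 = 7·855171 + 2
11: 5986199 = 11·544199 + 10
13: 5986199 = 13·460476 + 11
17: 5986199 = 17·352129 + 6
19: 5986199 = 19·315063 + 2
23: 5986199 = 23·260269 + 12
29: 5986199 = 29·206420 + 19
31: 5986199 = 31·193103 + 6
37: 5986199 = 37·161789 + 6
41: 5986199 = 41·146004 + 35
43: 5986199 = 43·139213 + 40
47: 5986199 = 47·127365 + 44
53: 5986199 = 53·112947 + 8
59: 5986199 = 59·101461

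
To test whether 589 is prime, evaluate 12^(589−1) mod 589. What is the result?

39

12^1 ≡ 12 (mod 589)
12^2 ≡ 12^2 = 144 ≡ 144 (mod 589)
12^4 ≡ 144^2 = 20736 ≡ 121 (mod 589)
12^8 ≡ 121^2 = 14641 ≡ 505 (mod 589)
12^16 ≡ 505^2 = 255025 ≡ 577 (mod 589)
12^32 ≡ 577^2 = 332929 ≡ 144 (mod 589)
12^64 ≡ 144^2 = 20736 ≡ 121 (mod 589)
12^128 ≡ 121^2 = 14641 ≡ 505 (mod 589)
12^256 ≡ 505^2 = 255025 ≡ 577 (mod 589)
12^512 ≡ 577^2 = 332929 ≡ 144 (mod 589)
588 = 512 + 64 + 8 + 4 in binary powers of 2.
So 12^588 ≡ 144 · 121 · 505 · 121 ≡ 39 (mod 589).
Since 39 ≠ 1, base 12 is a Fermat witness: 589 is composite.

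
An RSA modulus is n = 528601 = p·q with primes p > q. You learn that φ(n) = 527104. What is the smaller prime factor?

569

φ(n) = (p−1)(q−1) = n − (p+q) + 1, so p + q = 528601 − 527104 + 1 = 1498.
p and q are the roots of t² − 1498t + 528601 = 0.
Discriminant: 1498² − 4·528601 = 2244004 − 2114404 = 129600; √129600 = 360.
q = (1498 − 360)/2 = 569, p = (1498 + 360)/2 = 929.
Check: 569 · 929 = 528601.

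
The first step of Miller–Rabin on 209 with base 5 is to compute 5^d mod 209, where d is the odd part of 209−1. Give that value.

209 − 1 = 208 = 2^4 · 13, so d = 13.
5^1 ≡ 5 (mod 209)
5^2 ≡ 5^2 = 25 ≡ 25 (mod 209)
5^4 ≡ 25^2 = 625 ≡ 207 (mod 209)
5^8 ≡ 207^2 = 42849 ≡ 4 (mod 209)
13 = 8 + 4 + 1 in binary powers of 2.
So 5^13 ≡ 4 · 207 · 5 ≡ 169 (mod 209).
Squaring chain: 169 → 137 → 168 → 9; never reaches −1, so base 5 is a Miller–Rabin witness that 209 is composite.

169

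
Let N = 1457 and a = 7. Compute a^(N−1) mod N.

7^1 ≡ 7 (mod 1457)
7^2 ≡ 7^2 = 49 ≡ 49 (mod 1457)
7^4 ≡ 49^2 = 2401 ≡ 944 (mod 1457)
7^8 ≡ 944^2 = 891136 ≡ 909 (mod 1457)
7^16 ≡ 909^2 = 826281 ≡ 162 (mod 1457)
7^32 ≡ 162^2 = 26244 ≡ 18 (mod 1457)
7^64 ≡ 18^2 = 324 ≡ 324 (mod 1457)
7^128 ≡ 324^2 = 104976 ≡ 72 (mod 1457)
7^256 ≡ 72^2 = 5184 ≡ 813 (mod 1457)
7^512 ≡ 813^2 = 660969 ≡ 948 (mod 1457)
7^1024 ≡ 948^2 = 898704 ≡ 1192 (mod 1457)
1456 = 1024 + 256 + 128 + 32 + 16 in binary powers of 2.
So 7^1456 ≡ 1192 · 813 · 72 · 18 · 162 ≡ 1278 (mod 1457).
Since 1278 ≠ 1, base 7 is a Fermat witness: 1457 is composite.

1278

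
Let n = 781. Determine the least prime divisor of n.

781 is odd.
Digit sum 16, not divisible by 3.
Ends in 1: not divisible by 5.
7: 781 = 7·111 + 4
11: 781 = 11·71

11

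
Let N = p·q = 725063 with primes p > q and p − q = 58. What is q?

823

Since p = q + 58, we have 725063 = q(q + 58), so q² + 58q − 725063 = 0.
Discriminant: 58² + 4·725063 = 3364 + 2900252 = 2903616; √2903616 = 1704.
q = (−58 + 1704)/2 = 823, and p = q + 58 = 881.
Check: 823 · 881 = 725063.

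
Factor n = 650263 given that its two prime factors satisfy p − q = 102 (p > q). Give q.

757

Since p = q + 102, we have 650263 = q(q + 102), so q² + 102q − 650263 = 0.
Discriminant: 102² + 4·650263 = 10404 + 2601052 = 2611456; √2611456 = 1616.
q = (−102 + 1616)/2 = 757, and p = q + 102 = 859.
Check: 757 · 859 = 650263.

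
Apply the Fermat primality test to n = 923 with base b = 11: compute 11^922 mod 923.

11^1 ≡ 11 (mod 923)
11^2 ≡ 11^2 = 121 ≡ 121 (mod 923)
11^4 ≡ 121^2 = 14641 ≡ 796 (mod 923)
11^8 ≡ 796^2 = 633616 ≡ 438 (mod 923)
11^16 ≡ 438^2 = 191844 ≡ 783 (mod 923)
11^32 ≡ 783^2 = 613089 ≡ 217 (mod 923)
11^64 ≡ 217^2 = 47089 ≡ 16 (mod 923)
11^128 ≡ 16^2 = 256 ≡ 256 (mod 923)
11^256 ≡ 256^2 = 65536 ≡ 3 (mod 923)
11^512 ≡ 3^2 = 9 ≡ 9 (mod 923)
922 = 512 + 256 + 128 + 16 + 8 + 2 in binary powers of 2.
So 11^922 ≡ 9 · 3 · 256 · 783 · 438 · 121 ≡ 322 (mod 923).
Since 322 ≠ 1, base 11 is a Fermat witness: 923 is composite.

322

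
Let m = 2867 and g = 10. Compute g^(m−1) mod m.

1696

10^1 ≡ 10 (mod 2867)
10^2 ≡ 10^2 = 100 ≡ 100 (mod 2867)
10^4 ≡ 100^2 = 10000 ≡ 1399 (mod 2867)
10^8 ≡ 1399^2 = 1957201 ≡ 1907 (mod 2867)
10^16 ≡ 1907^2 = 3636649 ≡ 1293 (mod 2867)
10^32 ≡ 1293^2 = 1671849 ≡ 388 (mod 2867)
10^64 ≡ 388^2 = 150544 ≡ 1460 (mod 2867)
10^128 ≡ 1460^2 = 2131600 ≡ 1419 (mod 2867)
10^256 ≡ 1419^2 = 2013561 ≡ 927 (mod 2867)
10^512 ≡ 927^2 = 859329 ≡ 2096 (mod 2867)
10^1024 ≡ 2096^2 = 4393216 ≡ 972 (mod 2867)
10^2048 ≡ 972^2 = 944784 ≡ 1541 (mod 2867)
2866 = 2048 + 512 + 256 + 32 + 16 + 2 in binary powers of 2.
So 10^2866 ≡ 1541 · 2096 · 927 · 388 · 1293 · 100 ≡ 1696 (mod 2867).
Since 1696 ≠ 1, base 10 is a Fermat witness: 2867 is composite.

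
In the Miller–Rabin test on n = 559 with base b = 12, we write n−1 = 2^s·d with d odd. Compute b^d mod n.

194

559 − 1 = 558 = 2^1 · 279, so d = 279.
12^1 ≡ 12 (mod 559)
12^2 ≡ 12^2 = 144 ≡ 144 (mod 559)
12^4 ≡ 144^2 = 20736 ≡ 53 (mod 559)
12^8 ≡ 53^2 = 2809 ≡ 14 (mod 559)
12^16 ≡ 14^2 = 196 ≡ 196 (mod 559)
12^32 ≡ 196^2 = 38416 ≡ 404 (mod 559)
12^64 ≡ 404^2 = 163216 ≡ 547 (mod 559)
12^128 ≡ 547^2 = 299209 ≡ 144 (mod 559)
12^256 ≡ 144^2 = 20736 ≡ 53 (mod 559)
279 = 256 + 16 + 4 + 2 + 1 in binary powers of 2.
So 12^279 ≡ 53 · 196 · 53 · 144 · 12 ≡ 194 (mod 559).
Squaring chain: 194; never reaches −1, so base 12 is a Miller–Rabin witness that 559 is composite.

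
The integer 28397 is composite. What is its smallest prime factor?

28397 is odd.
Digit sum 29, not divisible by 3.
Ends in 7: not divisible by 5.
7: 28397 = 7·4056 + 5
11: 28397 = 11·2581 + 6
13: 28397 = 13·2184 + 5
17: 28397 = 17·1670 + 7
19: 28397 = 19·1494 + 11
23: 28397 = 23·1234 + 15
29: 28397 = 29·979 + 6
31: 28397 = 31·916 + 1
37: 28397 = 37·767 + 18
41: 28397 = 41·692 + 25
43: 28397 = 43·660 + 17
47: 28397 = 47·604 + 9
53: 28397 = 53·535 + 42
59: 28397 = 59·481 + 18
61: 28397 = 61·465 + 32
67: 28397 = 67·423 + 56
71: 28397 = 71·399 + 68
73: 28397 = 73·389

73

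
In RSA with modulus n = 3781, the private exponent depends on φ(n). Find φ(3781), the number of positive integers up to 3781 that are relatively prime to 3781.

3564

Factor: 3781 = 19 · 199.
φ(3781) = (19−1) · (199−1) = 18 · 198 = 3564.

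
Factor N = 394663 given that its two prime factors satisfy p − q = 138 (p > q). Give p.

701

Since p = q + 138, we have 394663 = q(q + 138), so q² + 138q − 394663 = 0.
Discriminant: 138² + 4·394663 = 19044 + 1578652 = 1597696; √1597696 = 1264.
q = (−138 + 1264)/2 = 563, and p = q + 138 = 701.
Check: 563 · 701 = 394663.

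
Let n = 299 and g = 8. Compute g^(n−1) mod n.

8^1 ≡ 8 (mod 299)
8^2 ≡ 8^2 = 64 ≡ 64 (mod 299)
8^4 ≡ 64^2 = 4096 ≡ 209 (mod 299)
8^8 ≡ 209^2 = 43681 ≡ 27 (mod 299)
8^16 ≡ 27^2 = 729 ≡ 131 (mod 299)
8^32 ≡ 131^2 = 17161 ≡ 118 (mod 299)
8^64 ≡ 118^2 = 13924 ≡ 170 (mod 299)
8^128 ≡ 170^2 = 28900 ≡ 196 (mod 299)
8^256 ≡ 196^2 = 38416 ≡ 144 (mod 299)
298 = 256 + 32 + 8 + 2 in binary powers of 2.
So 8^298 ≡ 144 · 118 · 27 · 64 ≡ 77 (mod 299).
Since 77 ≠ 1, base 8 is a Fermat witness: 299 is composite.

77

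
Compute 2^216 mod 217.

64

2^1 ≡ 2 (mod 217)
2^2 ≡ 2^2 = 4 ≡ 4 (mod 217)
2^4 ≡ 4^2 = 16 ≡ 16 (mod 217)
2^8 ≡ 16^2 = 256 ≡ 39 (mod 217)
2^16 ≡ 39^2 = 1521 ≡ 2 (mod 217)
2^32 ≡ 2^2 = 4 ≡ 4 (mod 217)
2^64 ≡ 4^2 = 16 ≡ 16 (mod 217)
2^128 ≡ 16^2 = 256 ≡ 39 (mod 217)
216 = 128 + 64 + 16 + 8 in binary powers of 2.
So 2^216 ≡ 39 · 16 · 2 · 39 ≡ 64 (mod 217).
Since 64 ≠ 1, base 2 is a Fermat witness: 217 is composite.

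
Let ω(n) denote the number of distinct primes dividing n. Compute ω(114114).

6

114114 = 2 · 57057
57057 = 3 · 19019
19019 = 7 · 2717
2717 = 11 · 247
247 = 13 · 19
114114 = 2 · 3 · 7 · 11 · 13 · 19, which has 6 distinct prime factors.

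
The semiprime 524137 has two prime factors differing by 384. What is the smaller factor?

557

Since p = q + 384, we have 524137 = q(q + 384), so q² + 384q − 524137 = 0.
Discriminant: 384² + 4·524137 = 147456 + 2096548 = 2244004; √2244004 = 1498.
q = (−384 + 1498)/2 = 557, and p = q + 384 = 941.
Check: 557 · 941 = 524137.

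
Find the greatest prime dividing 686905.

79

686905 = 5 · 137381
137381 = 37 · 3713
3713 = 47 · 79
79 is prime.
So 686905 = 5 · 37 · 47 · 79; the largest prime factor is 79.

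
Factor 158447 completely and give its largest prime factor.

83

158447 = 23 · 6889
6889 = 83 · 83
83 = 83 · 1
So 158447 = 23 · 83^2; the largest prime factor is 83.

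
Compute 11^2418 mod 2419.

513

11^1 ≡ 11 (mod 2419)
11^2 ≡ 11^2 = 121 ≡ 121 (mod 2419)
11^4 ≡ 121^2 = 14641 ≡ 127 (mod 2419)
11^8 ≡ 127^2 = 16129 ≡ 1615 (mod 2419)
11^16 ≡ 1615^2 = 2608225 ≡ 543 (mod 2419)
11^32 ≡ 543^2 = 294849 ≡ 2150 (mod 2419)
11^64 ≡ 2150^2 = 4622500 ≡ 2210 (mod 2419)
11^128 ≡ 2210^2 = 4884100 ≡ 139 (mod 2419)
11^256 ≡ 139^2 = 19321 ≡ 2388 (mod 2419)
11^512 ≡ 2388^2 = 5702544 ≡ 961 (mod 2419)
11^1024 ≡ 961^2 = 923521 ≡ 1882 (mod 2419)
11^2048 ≡ 1882^2 = 3541924 ≡ 508 (mod 2419)
2418 = 2048 + 256 + 64 + 32 + 16 + 2 in binary powers of 2.
So 11^2418 ≡ 508 · 2388 · 2210 · 2150 · 543 · 121 ≡ 513 (mod 2419).
Since 513 ≠ 1, base 11 is a Fermat witness: 2419 is composite.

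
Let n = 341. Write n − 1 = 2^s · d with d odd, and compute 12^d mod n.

341 − 1 = 340 = 2^2 · 85, so d = 85.
12^1 ≡ 12 (mod 341)
12^2 ≡ 12^2 = 144 ≡ 144 (mod 341)
12^4 ≡ 144^2 = 20736 ≡ 276 (mod 341)
12^8 ≡ 276^2 = 76176 ≡ 133 (mod 341)
12^16 ≡ 133^2 = 17689 ≡ 298 (mod 341)
12^32 ≡ 298^2 = 88804 ≡ 144 (mod 341)
12^64 ≡ 144^2 = 20736 ≡ 276 (mod 341)
85 = 64 + 16 + 4 + 1 in binary powers of 2.
So 12^85 ≡ 276 · 298 · 276 · 12 ≡ 254 (mod 341).
Squaring chain: 254 → 67; never reaches −1, so base 12 is a Miller–Rabin witness that 341 is composite.

254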